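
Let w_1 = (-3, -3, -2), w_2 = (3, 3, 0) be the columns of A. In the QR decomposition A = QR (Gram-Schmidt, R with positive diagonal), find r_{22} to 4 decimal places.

q_1 = w_1/‖w_1‖ = (-3, -3, -2)/4.6904 = (-0.6396, -0.6396, -0.4264).
r_{12} = q_1·w_2 = -3.8376.
u_2 = w_2 + 3.8376·q_1 = (0.5455, 0.5455, -1.6364).
r_{22} = ‖u_2‖ = 1.8091.

r_{22} = 1.8091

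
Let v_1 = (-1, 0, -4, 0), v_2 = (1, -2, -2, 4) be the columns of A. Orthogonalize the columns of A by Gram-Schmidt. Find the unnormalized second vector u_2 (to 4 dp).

e_1 = v_1/‖v_1‖ = (-1, 0, -4, 0)/4.1231 = (-0.2425, 0.0000, -0.9701, 0.0000).
r_{12} = e_1·v_2 = 1.6977.
u_2 = v_2 − 1.6977·e_1 = (1.4118, -2.0000, -0.3529, 4.0000).

u_2 = (1.4118, -2.0000, -0.3529, 4.0000)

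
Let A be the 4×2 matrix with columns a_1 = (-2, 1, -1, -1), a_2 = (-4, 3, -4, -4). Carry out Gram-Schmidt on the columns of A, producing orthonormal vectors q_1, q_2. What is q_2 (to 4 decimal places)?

q_2 = (0.6131, 0.1226, -0.5518, -0.5518)

a_1 = (-2, 1, -1, -1); ‖a_1‖ = 2.6458, so q_1 = (-0.7559, 0.3780, -0.3780, -0.3780).
q_1·a_2 = (-0.7559)·(-4) + 0.3780·3 + (-0.3780)·(-4) + (-0.3780)·(-4) = 7.1813.
u_2 = a_2 − 7.1813·q_1 = (1.4286, 0.2857, -1.2857, -1.2857).
‖u_2‖ = 2.3299, so q_2 = (0.6131, 0.1226, -0.5518, -0.5518).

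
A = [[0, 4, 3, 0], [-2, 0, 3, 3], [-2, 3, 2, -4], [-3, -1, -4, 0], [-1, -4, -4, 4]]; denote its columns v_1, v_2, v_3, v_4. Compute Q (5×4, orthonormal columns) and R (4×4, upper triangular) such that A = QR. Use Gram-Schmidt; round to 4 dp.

Q = [[0.0000, 0.6176, -0.1389, 0.7540], [-0.4714, 0.0172, 0.8367, 0.1878], [-0.4714, 0.4804, -0.0298, -0.5210], [-0.7071, -0.1287, -0.5282, 0.1102], [-0.2357, -0.6090, -0.0292, 0.3357]], R = [[4.2426, 0.2357, 1.4142, -0.4714], [0.0000, 6.4765, 5.8159, -4.3062], [0.0000, 0.0000, 4.2632, 2.5125], [0.0000, 0.0000, 0.0000, 3.9902]]

v_1 = (0, -2, -2, -3, -1); ‖v_1‖ = 4.2426, so q_1 = (0.0000, -0.4714, -0.4714, -0.7071, -0.2357).
q_1·v_2 = 0.0000·4 + (-0.4714)·0 + (-0.4714)·3 + (-0.7071)·(-1) + (-0.2357)·(-4) = 0.2357.
u_2 = v_2 − 0.2357·q_1 = (4.0000, 0.1111, 3.1111, -0.8333, -3.9444).
‖u_2‖ = 6.4765, so q_2 = (0.6176, 0.0172, 0.4804, -0.1287, -0.6090).
q_1·v_3 = 0.0000·3 + (-0.4714)·3 + (-0.4714)·2 + (-0.7071)·(-4) + (-0.2357)·(-4) = 1.4142; q_2·v_3 = 0.6176·3 + 0.0172·3 + 0.4804·2 + (-0.1287)·(-4) + (-0.6090)·(-4) = 5.8159.
u_3 = v_3 − 1.4142·q_1 − 5.8159·q_2 = (-0.5921, 3.5669, -0.1272, -2.2517, -0.1245).
‖u_3‖ = 4.2632, so q_3 = (-0.1389, 0.8367, -0.0298, -0.5282, -0.0292).
q_1·v_4 = 0.0000·0 + (-0.4714)·3 + (-0.4714)·(-4) + (-0.7071)·0 + (-0.2357)·4 = -0.4714; q_2·v_4 = 0.6176·0 + 0.0172·3 + 0.4804·(-4) + (-0.1287)·0 + (-0.6090)·4 = -4.3062; q_3·v_4 = (-0.1389)·0 + 0.8367·3 + (-0.0298)·(-4) + (-0.5282)·0 + (-0.0292)·4 = 2.5125.
u_4 = v_4 + 0.4714·q_1 + 4.3062·q_2 − 2.5125·q_3 = (3.0085, 0.7495, -2.0787, 0.4396, 1.3396).
‖u_4‖ = 3.9902, so q_4 = (0.7540, 0.1878, -0.5210, 0.1102, 0.3357).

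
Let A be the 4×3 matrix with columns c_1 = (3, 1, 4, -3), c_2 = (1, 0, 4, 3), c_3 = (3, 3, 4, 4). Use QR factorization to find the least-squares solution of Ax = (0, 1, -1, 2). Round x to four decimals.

x = (-0.3753, -0.3407, 0.4713)

c_1 = (3, 1, 4, -3); ‖c_1‖ = 5.9161, so q_1 = (0.5071, 0.1690, 0.6761, -0.5071).
q_1·c_2 = 0.5071·1 + 0.1690·0 + 0.6761·4 + (-0.5071)·3 = 1.6903.
u_2 = c_2 − 1.6903·q_1 = (0.1429, -0.2857, 2.8571, 3.8571).
‖u_2‖ = 4.8107, so q_2 = (0.0297, -0.0594, 0.5939, 0.8018).
q_1·c_3 = 0.5071·3 + 0.1690·3 + 0.6761·4 + (-0.5071)·4 = 2.7045; q_2·c_3 = 0.0297·3 + (-0.0594)·3 + 0.5939·4 + 0.8018·4 = 5.4937.
u_3 = c_3 − 2.7045·q_1 − 5.4937·q_2 = (1.4654, 2.8691, -1.0914, 0.9667).
‖u_3‖ = 3.5362, so q_3 = (0.4144, 0.8114, -0.3086, 0.2734).
Qᵀb = (-1.5213, 0.9503, 1.6667).
Back-substitute: x_3 = 1.6667/3.5362 = 0.4713.
x_2 = (0.9503 − 5.4937·0.4713)/4.8107 = -0.3407.
x_1 = (-1.5213 − 1.6903·(-0.3407) − 2.7045·0.4713)/5.9161 = -0.3753.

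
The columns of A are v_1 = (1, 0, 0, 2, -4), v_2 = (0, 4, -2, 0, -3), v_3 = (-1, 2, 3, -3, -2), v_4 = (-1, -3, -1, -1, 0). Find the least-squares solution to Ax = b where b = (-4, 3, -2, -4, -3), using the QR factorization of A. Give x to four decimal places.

v_1 = (1, 0, 0, 2, -4); ‖v_1‖ = 4.5826, so q_1 = (0.2182, 0.0000, 0.0000, 0.4364, -0.8729).
q_1·v_2 = 0.2182·0 + 0.0000·4 + 0.0000·(-2) + 0.4364·0 + (-0.8729)·(-3) = 2.6186.
u_2 = v_2 − 2.6186·q_1 = (-0.5714, 4.0000, -2.0000, -1.1429, -0.7143).
‖u_2‖ = 4.7056, so q_2 = (-0.1214, 0.8500, -0.4250, -0.2429, -0.1518).
q_1·v_3 = 0.2182·(-1) + 0.0000·2 + 0.0000·3 + 0.4364·(-3) + (-0.8729)·(-2) = 0.2182; q_2·v_3 = (-0.1214)·(-1) + 0.8500·2 + (-0.4250)·3 + (-0.2429)·(-3) + (-0.1518)·(-2) = 1.5787.
u_3 = v_3 − 0.2182·q_1 − 1.5787·q_2 = (-0.8559, 0.6581, 3.6710, -2.7118, -1.5699).
‖u_3‖ = 4.9457, so q_3 = (-0.1731, 0.1331, 0.7423, -0.5483, -0.3174).
q_1·v_4 = 0.2182·(-1) + 0.0000·(-3) + 0.0000·(-1) + 0.4364·(-1) + (-0.8729)·0 = -0.6547; q_2·v_4 = (-0.1214)·(-1) + 0.8500·(-3) + (-0.4250)·(-1) + (-0.2429)·(-1) + (-0.1518)·0 = -1.7608; q_3·v_4 = (-0.1731)·(-1) + 0.1331·(-3) + 0.7423·(-1) + (-0.5483)·(-1) + (-0.3174)·0 = -0.4200.
u_4 = v_4 + 0.6547·q_1 + 1.7608·q_2 + 0.4200·q_3 = (-1.1437, -1.4473, -1.4366, -1.3723, -0.9720).
‖u_4‖ = 2.8800, so q_4 = (-0.3971, -0.5025, -0.4988, -0.4765, -0.3375).
Qᵀb = (0.0000, 5.3128, 2.7525, 3.9968).
Back-substitute: x_4 = 3.9968/2.8800 = 1.3878.
x_3 = (2.7525 + 0.4200·1.3878)/4.9457 = 0.6744.
x_2 = (5.3128 − 1.5787·0.6744 + 1.7608·1.3878)/4.7056 = 1.4221.
x_1 = (0.0000 − 2.6186·1.4221 − 0.2182·0.6744 + 0.6547·1.3878)/4.5826 = -0.6465.

x = (-0.6465, 1.4221, 0.6744, 1.3878)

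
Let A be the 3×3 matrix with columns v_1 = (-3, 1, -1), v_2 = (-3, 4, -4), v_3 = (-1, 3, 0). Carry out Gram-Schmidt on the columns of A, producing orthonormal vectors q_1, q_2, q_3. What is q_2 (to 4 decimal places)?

q_1 = v_1/‖v_1‖ = (-3, 1, -1)/3.3166 = (-0.9045, 0.3015, -0.3015).
r_{12} = q_1·v_2 = 5.1257.
u_2 = v_2 − 5.1257·q_1 = (1.6364, 2.4545, -2.4545).
‖u_2‖ = 3.8376, so q_2 = (0.4264, 0.6396, -0.6396).

q_2 = (0.4264, 0.6396, -0.6396)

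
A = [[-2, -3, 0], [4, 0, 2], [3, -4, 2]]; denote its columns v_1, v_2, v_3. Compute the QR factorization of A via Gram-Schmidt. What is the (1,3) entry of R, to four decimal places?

v_1 = (-2, 4, 3); ‖v_1‖ = 5.3852, so e_1 = (-0.3714, 0.7428, 0.5571).
r_{13} = e_1·v_3 = 2.5997.

r_{13} = 2.5997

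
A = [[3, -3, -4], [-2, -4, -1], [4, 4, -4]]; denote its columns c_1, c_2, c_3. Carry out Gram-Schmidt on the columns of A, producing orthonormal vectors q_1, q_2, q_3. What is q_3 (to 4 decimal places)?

q_3 = (0.2577, -0.7730, -0.5797)

q_1 = c_1/‖c_1‖ = (3, -2, 4)/5.3852 = (0.5571, -0.3714, 0.7428).
r_{12} = q_1·c_2 = 2.7854.
u_2 = c_2 − 2.7854·q_1 = (-4.5517, -2.9655, 1.9310).
‖u_2‖ = 5.7655, so q_2 = (-0.7895, -0.5144, 0.3349).
r_{13} = q_1·c_3 = -4.8281; r_{23} = q_2·c_3 = 2.3325.
u_3 = c_3 + 4.8281·q_1 − 2.3325·q_2 = (0.5311, -1.5934, -1.1950).
‖u_3‖ = 2.0613, so q_3 = (0.2577, -0.7730, -0.5797).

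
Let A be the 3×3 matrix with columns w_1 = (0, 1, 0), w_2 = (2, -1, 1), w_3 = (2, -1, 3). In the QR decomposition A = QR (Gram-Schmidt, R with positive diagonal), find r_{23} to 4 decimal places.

w_1 = (0, 1, 0); ‖w_1‖ = 1.0000, so e_1 = (0.0000, 1.0000, 0.0000).
e_1·w_2 = 0.0000·2 + 1.0000·(-1) + 0.0000·1 = -1.0000.
u_2 = w_2 + 1.0000·e_1 = (2.0000, 0.0000, 1.0000).
‖u_2‖ = 2.2361, so e_2 = (0.8944, 0.0000, 0.4472).
r_{23} = e_2·w_3 = 3.1305.

r_{23} = 3.1305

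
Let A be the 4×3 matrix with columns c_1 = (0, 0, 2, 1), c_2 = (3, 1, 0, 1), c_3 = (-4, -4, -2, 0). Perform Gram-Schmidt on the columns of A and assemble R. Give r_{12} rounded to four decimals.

c_1 = (0, 0, 2, 1); ‖c_1‖ = 2.2361, so q_1 = (0.0000, 0.0000, 0.8944, 0.4472).
r_{12} = q_1·c_2 = 0.4472.

r_{12} = 0.4472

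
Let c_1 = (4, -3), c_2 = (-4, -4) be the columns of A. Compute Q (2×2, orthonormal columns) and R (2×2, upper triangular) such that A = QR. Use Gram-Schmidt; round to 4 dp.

c_1 = (4, -3); ‖c_1‖ = 5.0000, so q_1 = (0.8000, -0.6000).
q_1·c_2 = 0.8000·(-4) + (-0.6000)·(-4) = -0.8000.
u_2 = c_2 + 0.8000·q_1 = (-3.3600, -4.4800).
‖u_2‖ = 5.6000, so q_2 = (-0.6000, -0.8000).

Q = [[0.8000, -0.6000], [-0.6000, -0.8000]], R = [[5.0000, -0.8000], [0.0000, 5.6000]]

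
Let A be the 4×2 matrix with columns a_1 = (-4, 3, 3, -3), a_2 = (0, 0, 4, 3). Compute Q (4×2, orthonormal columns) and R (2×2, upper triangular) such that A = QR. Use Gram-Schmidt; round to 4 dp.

Q = [[-0.6100, 0.0560], [0.4575, -0.0420], [0.4575, 0.7613], [-0.4575, 0.6446]], R = [[6.5574, 0.4575], [0.0000, 4.9790]]

a_1 = (-4, 3, 3, -3); ‖a_1‖ = 6.5574, so e_1 = (-0.6100, 0.4575, 0.4575, -0.4575).
e_1·a_2 = (-0.6100)·0 + 0.4575·0 + 0.4575·4 + (-0.4575)·3 = 0.4575.
u_2 = a_2 − 0.4575·e_1 = (0.2791, -0.2093, 3.7907, 3.2093).
‖u_2‖ = 4.9790, so e_2 = (0.0560, -0.0420, 0.7613, 0.6446).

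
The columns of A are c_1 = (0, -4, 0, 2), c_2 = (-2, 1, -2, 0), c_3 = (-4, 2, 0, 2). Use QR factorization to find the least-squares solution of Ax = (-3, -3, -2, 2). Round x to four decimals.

c_1 = (0, -4, 0, 2); ‖c_1‖ = 4.4721, so e_1 = (0.0000, -0.8944, 0.0000, 0.4472).
e_1·c_2 = 0.0000·(-2) + (-0.8944)·1 + 0.0000·(-2) + 0.4472·0 = -0.8944.
u_2 = c_2 + 0.8944·e_1 = (-2.0000, 0.2000, -2.0000, 0.4000).
‖u_2‖ = 2.8636, so e_2 = (-0.6984, 0.0698, -0.6984, 0.1397).
e_1·c_3 = 0.0000·(-4) + (-0.8944)·2 + 0.0000·0 + 0.4472·2 = -0.8944; e_2·c_3 = (-0.6984)·(-4) + 0.0698·2 + (-0.6984)·0 + 0.1397·2 = 3.2128.
u_3 = c_3 + 0.8944·e_1 − 3.2128·e_2 = (-1.7561, 0.9756, 2.2439, 1.9512).
‖u_3‖ = 3.5886, so e_3 = (-0.4894, 0.2719, 0.6253, 0.5437).
Qᵀb = (3.5777, 3.5620, 0.4894).
Back-substitute: x_3 = 0.4894/3.5886 = 0.1364.
x_2 = (3.5620 − 3.2128·0.1364)/2.8636 = 1.0909.
x_1 = (3.5777 + 0.8944·1.0909 + 0.8944·0.1364)/4.4721 = 1.0455.

x = (1.0455, 1.0909, 0.1364)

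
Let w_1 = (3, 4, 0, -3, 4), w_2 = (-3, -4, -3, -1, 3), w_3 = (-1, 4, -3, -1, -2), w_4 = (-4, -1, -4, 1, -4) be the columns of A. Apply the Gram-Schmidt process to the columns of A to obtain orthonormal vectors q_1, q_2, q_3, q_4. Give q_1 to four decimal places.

q_1 = (0.4243, 0.5657, 0.0000, -0.4243, 0.5657)

w_1 = (3, 4, 0, -3, 4); ‖w_1‖ = 7.0711, so q_1 = (0.4243, 0.5657, 0.0000, -0.4243, 0.5657).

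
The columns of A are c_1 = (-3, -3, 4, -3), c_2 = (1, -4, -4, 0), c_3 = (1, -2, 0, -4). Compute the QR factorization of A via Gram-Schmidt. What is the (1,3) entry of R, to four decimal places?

r_{13} = 2.2875

c_1 = (-3, -3, 4, -3); ‖c_1‖ = 6.5574, so e_1 = (-0.4575, -0.4575, 0.6100, -0.4575).
r_{13} = e_1·c_3 = 2.2875.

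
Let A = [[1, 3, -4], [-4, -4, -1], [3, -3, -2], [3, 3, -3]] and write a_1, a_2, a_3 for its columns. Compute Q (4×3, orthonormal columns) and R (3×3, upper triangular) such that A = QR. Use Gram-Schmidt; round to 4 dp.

a_1 = (1, -4, 3, 3); ‖a_1‖ = 5.9161, so q_1 = (0.1690, -0.6761, 0.5071, 0.5071).
q_1·a_2 = 0.1690·3 + (-0.6761)·(-4) + 0.5071·(-3) + 0.5071·3 = 3.2116.
u_2 = a_2 − 3.2116·q_1 = (2.4571, -1.8286, -4.6286, 1.3714).
‖u_2‖ = 5.7171, so q_2 = (0.4298, -0.3198, -0.8096, 0.2399).
q_1·a_3 = 0.1690·(-4) + (-0.6761)·(-1) + 0.5071·(-2) + 0.5071·(-3) = -2.5355; q_2·a_3 = 0.4298·(-4) + (-0.3198)·(-1) + (-0.8096)·(-2) + 0.2399·(-3) = -0.4998.
u_3 = a_3 + 2.5355·q_1 + 0.4998·q_2 = (-3.3566, -2.8741, -1.1189, -1.5944).
‖u_3‖ = 4.8293, so q_3 = (-0.6951, -0.5951, -0.2317, -0.3302).

Q = [[0.1690, 0.4298, -0.6951], [-0.6761, -0.3198, -0.5951], [0.5071, -0.8096, -0.2317], [0.5071, 0.2399, -0.3302]], R = [[5.9161, 3.2116, -2.5355], [0.0000, 5.7171, -0.4998], [0.0000, 0.0000, 4.8293]]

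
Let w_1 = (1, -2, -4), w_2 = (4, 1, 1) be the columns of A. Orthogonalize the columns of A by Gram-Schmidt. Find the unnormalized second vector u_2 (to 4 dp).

w_1 = (1, -2, -4); ‖w_1‖ = 4.5826, so e_1 = (0.2182, -0.4364, -0.8729).
e_1·w_2 = 0.2182·4 + (-0.4364)·1 + (-0.8729)·1 = -0.4364.
u_2 = w_2 + 0.4364·e_1 = (4.0952, 0.8095, 0.6190).

u_2 = (4.0952, 0.8095, 0.6190)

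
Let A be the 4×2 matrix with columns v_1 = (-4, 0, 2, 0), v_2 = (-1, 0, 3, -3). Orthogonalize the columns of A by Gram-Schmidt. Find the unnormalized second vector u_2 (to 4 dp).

v_1 = (-4, 0, 2, 0); ‖v_1‖ = 4.4721, so e_1 = (-0.8944, 0.0000, 0.4472, 0.0000).
e_1·v_2 = (-0.8944)·(-1) + 0.0000·0 + 0.4472·3 + 0.0000·(-3) = 2.2361.
u_2 = v_2 − 2.2361·e_1 = (1.0000, 0.0000, 2.0000, -3.0000).

u_2 = (1.0000, 0.0000, 2.0000, -3.0000)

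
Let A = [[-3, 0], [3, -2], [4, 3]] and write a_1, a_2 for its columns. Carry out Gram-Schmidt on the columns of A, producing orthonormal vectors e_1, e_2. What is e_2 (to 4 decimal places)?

e_2 = (0.1532, -0.7320, 0.6639)

a_1 = (-3, 3, 4); ‖a_1‖ = 5.8310, so e_1 = (-0.5145, 0.5145, 0.6860).
e_1·a_2 = (-0.5145)·0 + 0.5145·(-2) + 0.6860·3 = 1.0290.
u_2 = a_2 − 1.0290·e_1 = (0.5294, -2.5294, 2.2941).
‖u_2‖ = 3.4556, so e_2 = (0.1532, -0.7320, 0.6639).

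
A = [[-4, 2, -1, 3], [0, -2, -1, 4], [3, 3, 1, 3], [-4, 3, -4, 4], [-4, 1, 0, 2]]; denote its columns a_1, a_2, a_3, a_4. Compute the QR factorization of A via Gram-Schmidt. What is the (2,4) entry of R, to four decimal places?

r_{24} = 2.8939

a_1 = (-4, 0, 3, -4, -4); ‖a_1‖ = 7.5498, so e_1 = (-0.5298, 0.0000, 0.3974, -0.5298, -0.5298).
e_1·a_2 = (-0.5298)·2 + 0.0000·(-2) + 0.3974·3 + (-0.5298)·3 + (-0.5298)·1 = -1.9868.
u_2 = a_2 + 1.9868·e_1 = (0.9474, -2.0000, 3.7895, 1.9474, -0.0526).
‖u_2‖ = 4.8013, so e_2 = (0.1973, -0.4166, 0.7893, 0.4056, -0.0110).
r_{24} = e_2·a_4 = 2.8939.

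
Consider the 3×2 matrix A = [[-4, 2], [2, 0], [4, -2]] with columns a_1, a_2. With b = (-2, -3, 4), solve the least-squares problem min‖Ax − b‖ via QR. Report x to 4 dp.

a_1 = (-4, 2, 4); ‖a_1‖ = 6.0000, so q_1 = (-0.6667, 0.3333, 0.6667).
q_1·a_2 = (-0.6667)·2 + 0.3333·0 + 0.6667·(-2) = -2.6667.
u_2 = a_2 + 2.6667·q_1 = (0.2222, 0.8889, -0.2222).
‖u_2‖ = 0.9428, so q_2 = (0.2357, 0.9428, -0.2357).
Qᵀb = (3.0000, -4.2426).
Back-substitute: x_2 = -4.2426/0.9428 = -4.5000.
x_1 = (3.0000 + 2.6667·(-4.5000))/6.0000 = -1.5000.

x = (-1.5000, -4.5000)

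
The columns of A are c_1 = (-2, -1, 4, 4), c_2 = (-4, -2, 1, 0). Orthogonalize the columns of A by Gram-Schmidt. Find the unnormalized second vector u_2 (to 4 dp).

u_2 = (-3.2432, -1.6216, -0.5135, -1.5135)

c_1 = (-2, -1, 4, 4); ‖c_1‖ = 6.0828, so e_1 = (-0.3288, -0.1644, 0.6576, 0.6576).
e_1·c_2 = (-0.3288)·(-4) + (-0.1644)·(-2) + 0.6576·1 + 0.6576·0 = 2.3016.
u_2 = c_2 − 2.3016·e_1 = (-3.2432, -1.6216, -0.5135, -1.5135).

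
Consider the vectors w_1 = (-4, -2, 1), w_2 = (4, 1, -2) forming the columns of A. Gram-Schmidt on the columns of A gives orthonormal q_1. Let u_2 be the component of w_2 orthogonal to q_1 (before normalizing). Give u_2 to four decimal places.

w_1 = (-4, -2, 1); ‖w_1‖ = 4.5826, so q_1 = (-0.8729, -0.4364, 0.2182).
q_1·w_2 = (-0.8729)·4 + (-0.4364)·1 + 0.2182·(-2) = -4.3644.
u_2 = w_2 + 4.3644·q_1 = (0.1905, -0.9048, -1.0476).

u_2 = (0.1905, -0.9048, -1.0476)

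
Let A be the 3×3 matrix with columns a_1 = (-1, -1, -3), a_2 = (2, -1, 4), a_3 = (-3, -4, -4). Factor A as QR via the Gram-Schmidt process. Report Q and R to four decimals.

Q = [[-0.3015, 0.3446, -0.8890], [-0.3015, -0.9190, -0.2540], [-0.9045, 0.1915, 0.3810]], R = [[3.3166, -3.9196, 5.7287], [0.0000, 2.3741, 1.8763], [0.0000, 0.0000, 2.1590]]

a_1 = (-1, -1, -3); ‖a_1‖ = 3.3166, so e_1 = (-0.3015, -0.3015, -0.9045).
e_1·a_2 = (-0.3015)·2 + (-0.3015)·(-1) + (-0.9045)·4 = -3.9196.
u_2 = a_2 + 3.9196·e_1 = (0.8182, -2.1818, 0.4545).
‖u_2‖ = 2.3741, so e_2 = (0.3446, -0.9190, 0.1915).
e_1·a_3 = (-0.3015)·(-3) + (-0.3015)·(-4) + (-0.9045)·(-4) = 5.7287; e_2·a_3 = 0.3446·(-3) + (-0.9190)·(-4) + 0.1915·(-4) = 1.8763.
u_3 = a_3 − 5.7287·e_1 − 1.8763·e_2 = (-1.9194, -0.5484, 0.8226).
‖u_3‖ = 2.1590, so e_3 = (-0.8890, -0.2540, 0.3810).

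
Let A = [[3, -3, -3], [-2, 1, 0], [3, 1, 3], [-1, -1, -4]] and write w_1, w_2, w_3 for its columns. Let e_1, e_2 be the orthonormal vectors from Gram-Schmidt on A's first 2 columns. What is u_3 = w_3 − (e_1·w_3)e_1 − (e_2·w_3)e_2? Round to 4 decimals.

w_1 = (3, -2, 3, -1); ‖w_1‖ = 4.7958, so e_1 = (0.6255, -0.4170, 0.6255, -0.2085).
e_1·w_2 = 0.6255·(-3) + (-0.4170)·1 + 0.6255·1 + (-0.2085)·(-1) = -1.4596.
u_2 = w_2 + 1.4596·e_1 = (-2.0870, 0.3913, 1.9130, -1.3043).
‖u_2‖ = 3.1416, so e_2 = (-0.6643, 0.1246, 0.6089, -0.4152).
e_1·w_3 = 0.6255·(-3) + (-0.4170)·0 + 0.6255·3 + (-0.2085)·(-4) = 0.8341; e_2·w_3 = (-0.6643)·(-3) + 0.1246·0 + 0.6089·3 + (-0.4152)·(-4) = 5.4805.
u_3 = w_3 − 0.8341·e_1 − 5.4805·e_2 = (0.1189, -0.3348, -0.8590, -1.5507).

u_3 = (0.1189, -0.3348, -0.8590, -1.5507)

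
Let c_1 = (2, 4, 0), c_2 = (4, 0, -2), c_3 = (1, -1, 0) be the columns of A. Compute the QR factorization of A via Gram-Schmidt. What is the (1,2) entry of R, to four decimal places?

r_{12} = 1.7889

c_1 = (2, 4, 0); ‖c_1‖ = 4.4721, so e_1 = (0.4472, 0.8944, 0.0000).
r_{12} = e_1·c_2 = 1.7889.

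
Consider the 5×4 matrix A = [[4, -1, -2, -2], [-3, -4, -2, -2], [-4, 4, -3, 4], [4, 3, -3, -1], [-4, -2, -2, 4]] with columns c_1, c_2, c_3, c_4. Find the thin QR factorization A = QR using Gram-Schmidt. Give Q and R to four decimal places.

c_1 = (4, -3, -4, 4, -4); ‖c_1‖ = 8.5440, so e_1 = (0.4682, -0.3511, -0.4682, 0.4682, -0.4682).
e_1·c_2 = 0.4682·(-1) + (-0.3511)·(-4) + (-0.4682)·4 + 0.4682·3 + (-0.4682)·(-2) = 1.4045.
u_2 = c_2 − 1.4045·e_1 = (-1.6575, -3.5068, 4.6575, 2.3425, -1.3425).
‖u_2‖ = 6.6353, so e_2 = (-0.2498, -0.5285, 0.7019, 0.3530, -0.2023).
e_1·c_3 = 0.4682·(-2) + (-0.3511)·(-2) + (-0.4682)·(-3) + 0.4682·(-3) + (-0.4682)·(-2) = 0.7022; e_2·c_3 = (-0.2498)·(-2) + (-0.5285)·(-2) + 0.7019·(-3) + 0.3530·(-3) + (-0.2023)·(-2) = -1.2036.
u_3 = c_3 − 0.7022·e_1 + 1.2036·e_2 = (-2.6294, -2.3895, -1.8264, -2.9039, -1.9147).
‖u_3‖ = 5.2970, so e_3 = (-0.4964, -0.4511, -0.3448, -0.5482, -0.3615).
e_1·c_4 = 0.4682·(-2) + (-0.3511)·(-2) + (-0.4682)·4 + 0.4682·(-1) + (-0.4682)·4 = -4.4476; e_2·c_4 = (-0.2498)·(-2) + (-0.5285)·(-2) + 0.7019·4 + 0.3530·(-1) + (-0.2023)·4 = 3.2020; e_3·c_4 = (-0.4964)·(-2) + (-0.4511)·(-2) + (-0.3448)·4 + (-0.5482)·(-1) + (-0.3615)·4 = -0.3819.
u_4 = c_4 + 4.4476·e_1 − 3.2020·e_2 + 0.3819·e_3 = (0.6925, -2.0416, -0.4615, -0.2576, 2.4276).
‖u_4‖ = 3.2894, so e_4 = (0.2105, -0.6207, -0.1403, -0.0783, 0.7380).

Q = [[0.4682, -0.2498, -0.4964, 0.2105], [-0.3511, -0.5285, -0.4511, -0.6207], [-0.4682, 0.7019, -0.3448, -0.1403], [0.4682, 0.3530, -0.5482, -0.0783], [-0.4682, -0.2023, -0.3615, 0.7380]], R = [[8.5440, 1.4045, 0.7022, -4.4476], [0.0000, 6.6353, -1.2036, 3.2020], [0.0000, 0.0000, 5.2970, -0.3819], [0.0000, 0.0000, 0.0000, 3.2894]]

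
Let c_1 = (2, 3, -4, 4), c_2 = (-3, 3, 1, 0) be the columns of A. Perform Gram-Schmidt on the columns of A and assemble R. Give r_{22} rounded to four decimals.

r_{22} = 4.3563

c_1 = (2, 3, -4, 4); ‖c_1‖ = 6.7082, so q_1 = (0.2981, 0.4472, -0.5963, 0.5963).
q_1·c_2 = 0.2981·(-3) + 0.4472·3 + (-0.5963)·1 + 0.5963·0 = -0.1491.
u_2 = c_2 + 0.1491·q_1 = (-2.9556, 3.0667, 0.9111, 0.0889).
r_{22} = ‖u_2‖ = 4.3563.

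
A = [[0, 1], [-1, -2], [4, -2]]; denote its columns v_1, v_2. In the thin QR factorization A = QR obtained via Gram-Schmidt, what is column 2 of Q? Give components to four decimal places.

e_2 = (0.3812, -0.8969, -0.2242)

v_1 = (0, -1, 4); ‖v_1‖ = 4.1231, so e_1 = (0.0000, -0.2425, 0.9701).
e_1·v_2 = 0.0000·1 + (-0.2425)·(-2) + 0.9701·(-2) = -1.4552.
u_2 = v_2 + 1.4552·e_1 = (1.0000, -2.3529, -0.5882).
‖u_2‖ = 2.6234, so e_2 = (0.3812, -0.8969, -0.2242).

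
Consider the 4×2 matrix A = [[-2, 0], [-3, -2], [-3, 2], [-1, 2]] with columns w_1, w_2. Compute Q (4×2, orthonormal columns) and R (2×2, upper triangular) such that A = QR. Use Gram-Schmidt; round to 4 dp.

e_1 = w_1/‖w_1‖ = (-2, -3, -3, -1)/4.7958 = (-0.4170, -0.6255, -0.6255, -0.2085).
r_{12} = e_1·w_2 = -0.4170.
u_2 = w_2 + 0.4170·e_1 = (-0.1739, -2.2609, 1.7391, 1.9130).
‖u_2‖ = 3.4389, so e_2 = (-0.0506, -0.6574, 0.5057, 0.5563).

Q = [[-0.4170, -0.0506], [-0.6255, -0.6574], [-0.6255, 0.5057], [-0.2085, 0.5563]], R = [[4.7958, -0.4170], [0.0000, 3.4389]]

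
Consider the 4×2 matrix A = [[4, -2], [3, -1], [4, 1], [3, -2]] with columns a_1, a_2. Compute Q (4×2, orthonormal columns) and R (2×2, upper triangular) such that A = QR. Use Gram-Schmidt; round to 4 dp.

Q = [[0.5657, -0.3731], [0.4243, -0.0855], [0.5657, 0.7929], [0.4243, -0.4742]], R = [[7.0711, -1.8385], [0.0000, 2.5729]]

a_1 = (4, 3, 4, 3); ‖a_1‖ = 7.0711, so q_1 = (0.5657, 0.4243, 0.5657, 0.4243).
q_1·a_2 = 0.5657·(-2) + 0.4243·(-1) + 0.5657·1 + 0.4243·(-2) = -1.8385.
u_2 = a_2 + 1.8385·q_1 = (-0.9600, -0.2200, 2.0400, -1.2200).
‖u_2‖ = 2.5729, so q_2 = (-0.3731, -0.0855, 0.7929, -0.4742).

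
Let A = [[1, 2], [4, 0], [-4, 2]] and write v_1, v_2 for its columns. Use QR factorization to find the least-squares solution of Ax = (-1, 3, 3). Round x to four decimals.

x = (0.0702, 0.5526)

e_1 = v_1/‖v_1‖ = (1, 4, -4)/5.7446 = (0.1741, 0.6963, -0.6963).
r_{12} = e_1·v_2 = -1.0445.
u_2 = v_2 + 1.0445·e_1 = (2.1818, 0.7273, 1.2727).
‖u_2‖ = 2.6285, so e_2 = (0.8301, 0.2767, 0.4842).
Qᵀb = (-0.1741, 1.4526).
Back-substitute: x_2 = 1.4526/2.6285 = 0.5526.
x_1 = (-0.1741 + 1.0445·0.5526)/5.7446 = 0.0702.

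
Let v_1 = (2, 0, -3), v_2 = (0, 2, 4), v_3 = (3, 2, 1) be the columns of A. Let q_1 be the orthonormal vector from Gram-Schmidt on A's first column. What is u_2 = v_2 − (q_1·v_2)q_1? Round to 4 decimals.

u_2 = (1.8462, 2.0000, 1.2308)

v_1 = (2, 0, -3); ‖v_1‖ = 3.6056, so q_1 = (0.5547, 0.0000, -0.8321).
q_1·v_2 = 0.5547·0 + 0.0000·2 + (-0.8321)·4 = -3.3282.
u_2 = v_2 + 3.3282·q_1 = (1.8462, 2.0000, 1.2308).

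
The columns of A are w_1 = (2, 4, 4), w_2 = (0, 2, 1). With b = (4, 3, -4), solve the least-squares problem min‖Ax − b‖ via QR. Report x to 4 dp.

w_1 = (2, 4, 4); ‖w_1‖ = 6.0000, so e_1 = (0.3333, 0.6667, 0.6667).
e_1·w_2 = 0.3333·0 + 0.6667·2 + 0.6667·1 = 2.0000.
u_2 = w_2 − 2.0000·e_1 = (-0.6667, 0.6667, -0.3333).
‖u_2‖ = 1.0000, so e_2 = (-0.6667, 0.6667, -0.3333).
Qᵀb = (0.6667, 0.6667).
Back-substitute: x_2 = 0.6667/1.0000 = 0.6667.
x_1 = (0.6667 − 2.0000·0.6667)/6.0000 = -0.1111.

x = (-0.1111, 0.6667)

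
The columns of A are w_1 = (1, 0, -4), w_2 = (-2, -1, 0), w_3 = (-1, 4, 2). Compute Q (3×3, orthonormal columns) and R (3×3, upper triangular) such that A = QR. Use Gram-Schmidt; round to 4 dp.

q_1 = w_1/‖w_1‖ = (1, 0, -4)/4.1231 = (0.2425, 0.0000, -0.9701).
r_{12} = q_1·w_2 = -0.4851.
u_2 = w_2 + 0.4851·q_1 = (-1.8824, -1.0000, -0.4706).
‖u_2‖ = 2.1828, so q_2 = (-0.8623, -0.4581, -0.2156).
r_{13} = q_1·w_3 = -2.1828; r_{23} = q_2·w_3 = -1.4013.
u_3 = w_3 + 2.1828·q_1 + 1.4013·q_2 = (-1.6790, 3.3580, -0.4198).
‖u_3‖ = 3.7778, so q_3 = (-0.4444, 0.8889, -0.1111).

Q = [[0.2425, -0.8623, -0.4444], [0.0000, -0.4581, 0.8889], [-0.9701, -0.2156, -0.1111]], R = [[4.1231, -0.4851, -2.1828], [0.0000, 2.1828, -1.4013], [0.0000, 0.0000, 3.7778]]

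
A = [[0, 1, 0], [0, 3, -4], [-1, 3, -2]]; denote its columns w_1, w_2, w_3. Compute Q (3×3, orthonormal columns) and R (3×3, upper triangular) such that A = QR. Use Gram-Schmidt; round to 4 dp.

w_1 = (0, 0, -1); ‖w_1‖ = 1.0000, so q_1 = (0.0000, 0.0000, -1.0000).
q_1·w_2 = 0.0000·1 + 0.0000·3 + (-1.0000)·3 = -3.0000.
u_2 = w_2 + 3.0000·q_1 = (1.0000, 3.0000, 0.0000).
‖u_2‖ = 3.1623, so q_2 = (0.3162, 0.9487, 0.0000).
q_1·w_3 = 0.0000·0 + 0.0000·(-4) + (-1.0000)·(-2) = 2.0000; q_2·w_3 = 0.3162·0 + 0.9487·(-4) + 0.0000·(-2) = -3.7947.
u_3 = w_3 − 2.0000·q_1 + 3.7947·q_2 = (1.2000, -0.4000, 0.0000).
‖u_3‖ = 1.2649, so q_3 = (0.9487, -0.3162, 0.0000).

Q = [[0.0000, 0.3162, 0.9487], [0.0000, 0.9487, -0.3162], [-1.0000, 0.0000, 0.0000]], R = [[1.0000, -3.0000, 2.0000], [0.0000, 3.1623, -3.7947], [0.0000, 0.0000, 1.2649]]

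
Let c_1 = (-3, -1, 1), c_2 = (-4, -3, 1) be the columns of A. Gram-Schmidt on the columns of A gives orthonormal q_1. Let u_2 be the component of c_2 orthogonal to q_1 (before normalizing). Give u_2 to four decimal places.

q_1 = c_1/‖c_1‖ = (-3, -1, 1)/3.3166 = (-0.9045, -0.3015, 0.3015).
r_{12} = q_1·c_2 = 4.8242.
u_2 = c_2 − 4.8242·q_1 = (0.3636, -1.5455, -0.4545).

u_2 = (0.3636, -1.5455, -0.4545)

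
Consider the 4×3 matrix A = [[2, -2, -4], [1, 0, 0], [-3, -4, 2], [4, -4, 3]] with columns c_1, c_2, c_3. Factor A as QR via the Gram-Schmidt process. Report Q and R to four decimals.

c_1 = (2, 1, -3, 4); ‖c_1‖ = 5.4772, so q_1 = (0.3651, 0.1826, -0.5477, 0.7303).
q_1·c_2 = 0.3651·(-2) + 0.1826·0 + (-0.5477)·(-4) + 0.7303·(-4) = -1.4606.
u_2 = c_2 + 1.4606·q_1 = (-1.4667, 0.2667, -4.8000, -2.9333).
‖u_2‖ = 5.8195, so q_2 = (-0.2520, 0.0458, -0.8248, -0.5041).
q_1·c_3 = 0.3651·(-4) + 0.1826·0 + (-0.5477)·2 + 0.7303·3 = -0.3651; q_2·c_3 = (-0.2520)·(-4) + 0.0458·0 + (-0.8248)·2 + (-0.5041)·3 = -2.1537.
u_3 = c_3 + 0.3651·q_1 + 2.1537·q_2 = (-4.4094, 0.1654, 0.0236, 2.1811).
‖u_3‖ = 4.9222, so q_3 = (-0.8958, 0.0336, 0.0048, 0.4431).

Q = [[0.3651, -0.2520, -0.8958], [0.1826, 0.0458, 0.0336], [-0.5477, -0.8248, 0.0048], [0.7303, -0.5041, 0.4431]], R = [[5.4772, -1.4606, -0.3651], [0.0000, 5.8195, -2.1537], [0.0000, 0.0000, 4.9222]]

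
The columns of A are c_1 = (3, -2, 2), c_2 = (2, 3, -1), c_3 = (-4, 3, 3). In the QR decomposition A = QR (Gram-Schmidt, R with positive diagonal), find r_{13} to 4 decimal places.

r_{13} = -2.9104

q_1 = c_1/‖c_1‖ = (3, -2, 2)/4.1231 = (0.7276, -0.4851, 0.4851).
r_{13} = q_1·c_3 = -2.9104.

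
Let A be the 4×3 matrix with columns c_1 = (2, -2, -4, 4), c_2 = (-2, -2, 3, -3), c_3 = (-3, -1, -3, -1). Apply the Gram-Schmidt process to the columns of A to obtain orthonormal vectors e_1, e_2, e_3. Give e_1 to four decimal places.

e_1 = (0.3162, -0.3162, -0.6325, 0.6325)

c_1 = (2, -2, -4, 4); ‖c_1‖ = 6.3246, so e_1 = (0.3162, -0.3162, -0.6325, 0.6325).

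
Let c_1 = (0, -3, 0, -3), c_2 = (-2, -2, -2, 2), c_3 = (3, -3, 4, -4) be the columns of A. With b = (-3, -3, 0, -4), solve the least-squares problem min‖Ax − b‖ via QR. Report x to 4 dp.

x = (1.7193, -0.2237, -0.4737)

c_1 = (0, -3, 0, -3); ‖c_1‖ = 4.2426, so e_1 = (0.0000, -0.7071, 0.0000, -0.7071).
e_1·c_2 = 0.0000·(-2) + (-0.7071)·(-2) + 0.0000·(-2) + (-0.7071)·2 = 0.0000.
u_2 = c_2 + 0.0000·e_1 = (-2.0000, -2.0000, -2.0000, 2.0000).
‖u_2‖ = 4.0000, so e_2 = (-0.5000, -0.5000, -0.5000, 0.5000).
e_1·c_3 = 0.0000·3 + (-0.7071)·(-3) + 0.0000·4 + (-0.7071)·(-4) = 4.9497; e_2·c_3 = (-0.5000)·3 + (-0.5000)·(-3) + (-0.5000)·4 + 0.5000·(-4) = -4.0000.
u_3 = c_3 − 4.9497·e_1 + 4.0000·e_2 = (1.0000, -1.5000, 2.0000, 1.5000).
‖u_3‖ = 3.0822, so e_3 = (0.3244, -0.4867, 0.6489, 0.4867).
Qᵀb = (4.9497, 1.0000, -1.4600).
Back-substitute: x_3 = -1.4600/3.0822 = -0.4737.
x_2 = (1.0000 + 4.0000·(-0.4737))/4.0000 = -0.2237.
x_1 = (4.9497 + 0.0000·(-0.2237) − 4.9497·(-0.4737))/4.2426 = 1.7193.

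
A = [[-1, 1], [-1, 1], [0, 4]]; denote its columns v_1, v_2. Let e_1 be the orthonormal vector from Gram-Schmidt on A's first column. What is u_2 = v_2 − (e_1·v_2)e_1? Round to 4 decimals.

u_2 = (0.0000, 0.0000, 4.0000)

e_1 = v_1/‖v_1‖ = (-1, -1, 0)/1.4142 = (-0.7071, -0.7071, 0.0000).
r_{12} = e_1·v_2 = -1.4142.
u_2 = v_2 + 1.4142·e_1 = (0.0000, 0.0000, 4.0000).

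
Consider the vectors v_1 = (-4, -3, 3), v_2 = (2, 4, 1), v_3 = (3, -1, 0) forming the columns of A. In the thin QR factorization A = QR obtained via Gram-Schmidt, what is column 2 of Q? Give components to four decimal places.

e_2 = (0.0000, 0.7071, 0.7071)

v_1 = (-4, -3, 3); ‖v_1‖ = 5.8310, so e_1 = (-0.6860, -0.5145, 0.5145).
e_1·v_2 = (-0.6860)·2 + (-0.5145)·4 + 0.5145·1 = -2.9155.
u_2 = v_2 + 2.9155·e_1 = (0.0000, 2.5000, 2.5000).
‖u_2‖ = 3.5355, so e_2 = (0.0000, 0.7071, 0.7071).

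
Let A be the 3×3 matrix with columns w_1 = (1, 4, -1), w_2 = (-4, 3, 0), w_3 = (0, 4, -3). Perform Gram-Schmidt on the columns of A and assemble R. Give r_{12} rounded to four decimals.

e_1 = w_1/‖w_1‖ = (1, 4, -1)/4.2426 = (0.2357, 0.9428, -0.2357).
r_{12} = e_1·w_2 = 1.8856.

r_{12} = 1.8856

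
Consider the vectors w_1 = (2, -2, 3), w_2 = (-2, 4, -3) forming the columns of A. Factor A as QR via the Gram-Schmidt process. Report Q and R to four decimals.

Q = [[0.4851, 0.2691], [-0.4851, 0.8745], [0.7276, 0.4036]], R = [[4.1231, -5.0932], [0.0000, 1.7489]]

e_1 = w_1/‖w_1‖ = (2, -2, 3)/4.1231 = (0.4851, -0.4851, 0.7276).
r_{12} = e_1·w_2 = -5.0932.
u_2 = w_2 + 5.0932·e_1 = (0.4706, 1.5294, 0.7059).
‖u_2‖ = 1.7489, so e_2 = (0.2691, 0.8745, 0.4036).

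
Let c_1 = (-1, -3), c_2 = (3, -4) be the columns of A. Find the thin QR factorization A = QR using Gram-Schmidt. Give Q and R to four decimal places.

c_1 = (-1, -3); ‖c_1‖ = 3.1623, so q_1 = (-0.3162, -0.9487).
q_1·c_2 = (-0.3162)·3 + (-0.9487)·(-4) = 2.8460.
u_2 = c_2 − 2.8460·q_1 = (3.9000, -1.3000).
‖u_2‖ = 4.1110, so q_2 = (0.9487, -0.3162).

Q = [[-0.3162, 0.9487], [-0.9487, -0.3162]], R = [[3.1623, 2.8460], [0.0000, 4.1110]]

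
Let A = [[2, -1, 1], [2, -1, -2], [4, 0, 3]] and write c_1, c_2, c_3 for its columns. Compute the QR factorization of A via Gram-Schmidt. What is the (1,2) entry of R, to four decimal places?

r_{12} = -0.8165

e_1 = c_1/‖c_1‖ = (2, 2, 4)/4.8990 = (0.4082, 0.4082, 0.8165).
r_{12} = e_1·c_2 = -0.8165.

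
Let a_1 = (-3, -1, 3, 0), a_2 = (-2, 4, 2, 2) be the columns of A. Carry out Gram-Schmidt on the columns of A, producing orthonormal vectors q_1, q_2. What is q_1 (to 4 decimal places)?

q_1 = (-0.6882, -0.2294, 0.6882, 0.0000)

a_1 = (-3, -1, 3, 0); ‖a_1‖ = 4.3589, so q_1 = (-0.6882, -0.2294, 0.6882, 0.0000).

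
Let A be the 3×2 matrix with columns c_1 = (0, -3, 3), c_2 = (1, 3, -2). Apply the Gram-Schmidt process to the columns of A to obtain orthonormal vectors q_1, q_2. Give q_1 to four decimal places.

c_1 = (0, -3, 3); ‖c_1‖ = 4.2426, so q_1 = (0.0000, -0.7071, 0.7071).

q_1 = (0.0000, -0.7071, 0.7071)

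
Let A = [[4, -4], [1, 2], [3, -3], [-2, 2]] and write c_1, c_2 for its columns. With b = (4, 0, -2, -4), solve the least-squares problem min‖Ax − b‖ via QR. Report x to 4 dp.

x = (0.4138, -0.2069)

c_1 = (4, 1, 3, -2); ‖c_1‖ = 5.4772, so e_1 = (0.7303, 0.1826, 0.5477, -0.3651).
e_1·c_2 = 0.7303·(-4) + 0.1826·2 + 0.5477·(-3) + (-0.3651)·2 = -4.9295.
u_2 = c_2 + 4.9295·e_1 = (-0.4000, 2.9000, -0.3000, 0.2000).
‖u_2‖ = 2.9496, so e_2 = (-0.1356, 0.9832, -0.1017, 0.0678).
Qᵀb = (3.2863, -0.6103).
Back-substitute: x_2 = -0.6103/2.9496 = -0.2069.
x_1 = (3.2863 + 4.9295·(-0.2069))/5.4772 = 0.4138.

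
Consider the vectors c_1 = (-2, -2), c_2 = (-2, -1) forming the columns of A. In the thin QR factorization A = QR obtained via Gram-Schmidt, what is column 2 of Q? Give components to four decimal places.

q_2 = (-0.7071, 0.7071)

c_1 = (-2, -2); ‖c_1‖ = 2.8284, so q_1 = (-0.7071, -0.7071).
q_1·c_2 = (-0.7071)·(-2) + (-0.7071)·(-1) = 2.1213.
u_2 = c_2 − 2.1213·q_1 = (-0.5000, 0.5000).
‖u_2‖ = 0.7071, so q_2 = (-0.7071, 0.7071).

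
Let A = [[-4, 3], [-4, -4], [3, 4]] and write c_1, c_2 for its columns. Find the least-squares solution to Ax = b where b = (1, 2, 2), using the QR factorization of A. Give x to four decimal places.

x = (-0.2063, 0.1537)

c_1 = (-4, -4, 3); ‖c_1‖ = 6.4031, so q_1 = (-0.6247, -0.6247, 0.4685).
q_1·c_2 = (-0.6247)·3 + (-0.6247)·(-4) + 0.4685·4 = 2.4988.
u_2 = c_2 − 2.4988·q_1 = (4.5610, -2.4390, 2.8293).
‖u_2‖ = 5.8954, so q_2 = (0.7736, -0.4137, 0.4799).
Qᵀb = (-0.9370, 0.9060).
Back-substitute: x_2 = 0.9060/5.8954 = 0.1537.
x_1 = (-0.9370 − 2.4988·0.1537)/6.4031 = -0.2063.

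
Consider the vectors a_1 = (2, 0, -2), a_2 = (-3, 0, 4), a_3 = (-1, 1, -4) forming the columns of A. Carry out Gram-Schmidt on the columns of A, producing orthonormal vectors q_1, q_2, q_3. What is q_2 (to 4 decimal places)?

q_2 = (0.7071, 0.0000, 0.7071)

a_1 = (2, 0, -2); ‖a_1‖ = 2.8284, so q_1 = (0.7071, 0.0000, -0.7071).
q_1·a_2 = 0.7071·(-3) + 0.0000·0 + (-0.7071)·4 = -4.9497.
u_2 = a_2 + 4.9497·q_1 = (0.5000, 0.0000, 0.5000).
‖u_2‖ = 0.7071, so q_2 = (0.7071, 0.0000, 0.7071).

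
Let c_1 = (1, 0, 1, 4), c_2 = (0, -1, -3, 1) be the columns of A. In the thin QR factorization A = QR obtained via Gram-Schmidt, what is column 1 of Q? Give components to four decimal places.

q_1 = (0.2357, 0.0000, 0.2357, 0.9428)

c_1 = (1, 0, 1, 4); ‖c_1‖ = 4.2426, so q_1 = (0.2357, 0.0000, 0.2357, 0.9428).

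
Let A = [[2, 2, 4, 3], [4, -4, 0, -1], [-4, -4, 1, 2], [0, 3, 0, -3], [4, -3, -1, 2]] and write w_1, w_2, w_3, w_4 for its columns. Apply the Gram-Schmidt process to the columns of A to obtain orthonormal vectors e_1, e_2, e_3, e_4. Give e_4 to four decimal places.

w_1 = (2, 4, -4, 0, 4); ‖w_1‖ = 7.2111, so e_1 = (0.2774, 0.5547, -0.5547, 0.0000, 0.5547).
e_1·w_2 = 0.2774·2 + 0.5547·(-4) + (-0.5547)·(-4) + 0.0000·3 + 0.5547·(-3) = -1.1094.
u_2 = w_2 + 1.1094·e_1 = (2.3077, -3.3846, -4.6154, 3.0000, -2.3846).
‖u_2‖ = 7.2642, so e_2 = (0.3177, -0.4659, -0.6354, 0.4130, -0.3283).
e_1·w_3 = 0.2774·4 + 0.5547·0 + (-0.5547)·1 + 0.0000·0 + 0.5547·(-1) = 0.0000; e_2·w_3 = 0.3177·4 + (-0.4659)·0 + (-0.6354)·1 + 0.4130·0 + (-0.3283)·(-1) = 0.9636.
u_3 = w_3 + 0.0000·e_1 − 0.9636·e_2 = (3.6939, 0.4490, 1.6122, -0.3980, -0.6837).
‖u_3‖ = 4.1318, so e_3 = (0.8940, 0.1087, 0.3902, -0.0963, -0.1655).
e_1·w_4 = 0.2774·3 + 0.5547·(-1) + (-0.5547)·2 + 0.0000·(-3) + 0.5547·2 = 0.2774; e_2·w_4 = 0.3177·3 + (-0.4659)·(-1) + (-0.6354)·2 + 0.4130·(-3) + (-0.3283)·2 = -1.7472; e_3·w_4 = 0.8940·3 + 0.1087·(-1) + 0.3902·2 + (-0.0963)·(-3) + (-0.1655)·2 = 3.3118.
u_4 = w_4 − 0.2774·e_1 + 1.7472·e_2 − 3.3118·e_3 = (0.5173, -2.3278, -0.2486, -1.9594, 1.8206).
‖u_4‖ = 3.5919, so e_4 = (0.1440, -0.6481, -0.0692, -0.5455, 0.5069).

e_4 = (0.1440, -0.6481, -0.0692, -0.5455, 0.5069)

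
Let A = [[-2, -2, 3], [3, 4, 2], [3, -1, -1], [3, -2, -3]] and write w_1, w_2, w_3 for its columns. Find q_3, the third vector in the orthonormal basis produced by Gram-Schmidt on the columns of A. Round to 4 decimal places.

q_3 = (0.8485, 0.4243, 0.2828, -0.1414)

w_1 = (-2, 3, 3, 3); ‖w_1‖ = 5.5678, so q_1 = (-0.3592, 0.5388, 0.5388, 0.5388).
q_1·w_2 = (-0.3592)·(-2) + 0.5388·4 + 0.5388·(-1) + 0.5388·(-2) = 1.2572.
u_2 = w_2 − 1.2572·q_1 = (-1.5484, 3.3226, -1.6774, -2.6774).
‖u_2‖ = 4.8394, so q_2 = (-0.3200, 0.6866, -0.3466, -0.5533).
q_1·w_3 = (-0.3592)·3 + 0.5388·2 + 0.5388·(-1) + 0.5388·(-3) = -2.1553; q_2·w_3 = (-0.3200)·3 + 0.6866·2 + (-0.3466)·(-1) + (-0.5533)·(-3) = 2.4197.
u_3 = w_3 + 2.1553·q_1 − 2.4197·q_2 = (3.0000, 1.5000, 1.0000, -0.5000).
‖u_3‖ = 3.5355, so q_3 = (0.8485, 0.4243, 0.2828, -0.1414).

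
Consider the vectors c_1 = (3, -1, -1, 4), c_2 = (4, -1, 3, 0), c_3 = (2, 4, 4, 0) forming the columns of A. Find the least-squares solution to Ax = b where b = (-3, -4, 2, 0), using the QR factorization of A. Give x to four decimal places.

c_1 = (3, -1, -1, 4); ‖c_1‖ = 5.1962, so q_1 = (0.5774, -0.1925, -0.1925, 0.7698).
q_1·c_2 = 0.5774·4 + (-0.1925)·(-1) + (-0.1925)·3 + 0.7698·0 = 1.9245.
u_2 = c_2 − 1.9245·q_1 = (2.8889, -0.6296, 3.3704, -1.4815).
‖u_2‖ = 4.7219, so q_2 = (0.6118, -0.1333, 0.7138, -0.3137).
q_1·c_3 = 0.5774·2 + (-0.1925)·4 + (-0.1925)·4 + 0.7698·0 = -0.3849; q_2·c_3 = 0.6118·2 + (-0.1333)·4 + 0.7138·4 + (-0.3137)·0 = 3.5453.
u_3 = c_3 + 0.3849·q_1 − 3.5453·q_2 = (0.0532, 4.3987, 1.3953, 1.4086).
‖u_3‖ = 4.8252, so q_3 = (0.0110, 0.9116, 0.2892, 0.2919).
Qᵀb = (-1.3472, 0.1255, -3.1011).
Back-substitute: x_3 = -3.1011/4.8252 = -0.6427.
x_2 = (0.1255 − 3.5453·(-0.6427))/4.7219 = 0.5091.
x_1 = (-1.3472 − 1.9245·0.5091 + 0.3849·(-0.6427))/5.1962 = -0.4954.

x = (-0.4954, 0.5091, -0.6427)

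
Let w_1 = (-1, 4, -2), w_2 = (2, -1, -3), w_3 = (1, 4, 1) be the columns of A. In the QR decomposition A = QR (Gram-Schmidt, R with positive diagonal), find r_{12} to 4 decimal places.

q_1 = w_1/‖w_1‖ = (-1, 4, -2)/4.5826 = (-0.2182, 0.8729, -0.4364).
r_{12} = q_1·w_2 = 0.0000.

r_{12} = 0.0000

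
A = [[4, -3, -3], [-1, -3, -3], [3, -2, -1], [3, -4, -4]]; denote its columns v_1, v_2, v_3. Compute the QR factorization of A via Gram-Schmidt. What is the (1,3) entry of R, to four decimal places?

v_1 = (4, -1, 3, 3); ‖v_1‖ = 5.9161, so e_1 = (0.6761, -0.1690, 0.5071, 0.5071).
r_{13} = e_1·v_3 = -4.0567.

r_{13} = -4.0567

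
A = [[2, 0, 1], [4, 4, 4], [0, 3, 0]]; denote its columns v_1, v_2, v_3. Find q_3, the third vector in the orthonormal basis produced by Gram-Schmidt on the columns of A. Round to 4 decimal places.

v_1 = (2, 4, 0); ‖v_1‖ = 4.4721, so q_1 = (0.4472, 0.8944, 0.0000).
q_1·v_2 = 0.4472·0 + 0.8944·4 + 0.0000·3 = 3.5777.
u_2 = v_2 − 3.5777·q_1 = (-1.6000, 0.8000, 3.0000).
‖u_2‖ = 3.4928, so q_2 = (-0.4581, 0.2290, 0.8589).
q_1·v_3 = 0.4472·1 + 0.8944·4 + 0.0000·0 = 4.0249; q_2·v_3 = (-0.4581)·1 + 0.2290·4 + 0.8589·0 = 0.4581.
u_3 = v_3 − 4.0249·q_1 − 0.4581·q_2 = (-0.5902, 0.2951, -0.3934).
‖u_3‖ = 0.7682, so q_3 = (-0.7682, 0.3841, -0.5121).

q_3 = (-0.7682, 0.3841, -0.5121)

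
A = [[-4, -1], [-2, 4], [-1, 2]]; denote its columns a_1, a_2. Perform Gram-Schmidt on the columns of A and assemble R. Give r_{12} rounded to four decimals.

r_{12} = -1.3093

a_1 = (-4, -2, -1); ‖a_1‖ = 4.5826, so q_1 = (-0.8729, -0.4364, -0.2182).
r_{12} = q_1·a_2 = -1.3093.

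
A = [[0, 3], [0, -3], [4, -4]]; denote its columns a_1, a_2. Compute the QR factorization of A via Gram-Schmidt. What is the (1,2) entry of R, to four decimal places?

r_{12} = -4.0000

a_1 = (0, 0, 4); ‖a_1‖ = 4.0000, so q_1 = (0.0000, 0.0000, 1.0000).
r_{12} = q_1·a_2 = -4.0000.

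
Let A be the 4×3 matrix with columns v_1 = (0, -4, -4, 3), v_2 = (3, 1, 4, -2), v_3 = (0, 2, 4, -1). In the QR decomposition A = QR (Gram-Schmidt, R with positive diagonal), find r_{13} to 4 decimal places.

r_{13} = -4.2167

v_1 = (0, -4, -4, 3); ‖v_1‖ = 6.4031, so e_1 = (0.0000, -0.6247, -0.6247, 0.4685).
r_{13} = e_1·v_3 = -4.2167.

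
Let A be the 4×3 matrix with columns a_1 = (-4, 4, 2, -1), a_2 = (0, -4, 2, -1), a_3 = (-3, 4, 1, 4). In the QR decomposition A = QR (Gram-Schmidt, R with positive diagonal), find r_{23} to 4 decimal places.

r_{23} = -2.4391

a_1 = (-4, 4, 2, -1); ‖a_1‖ = 6.0828, so q_1 = (-0.6576, 0.6576, 0.3288, -0.1644).
q_1·a_2 = (-0.6576)·0 + 0.6576·(-4) + 0.3288·2 + (-0.1644)·(-1) = -1.8084.
u_2 = a_2 + 1.8084·q_1 = (-1.1892, -2.8108, 2.5946, -1.2973).
‖u_2‖ = 4.2107, so q_2 = (-0.2824, -0.6675, 0.6162, -0.3081).
r_{23} = q_2·a_3 = -2.4391.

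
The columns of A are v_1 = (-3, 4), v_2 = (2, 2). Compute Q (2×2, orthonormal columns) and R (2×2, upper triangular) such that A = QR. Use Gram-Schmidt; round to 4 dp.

Q = [[-0.6000, 0.8000], [0.8000, 0.6000]], R = [[5.0000, 0.4000], [0.0000, 2.8000]]

v_1 = (-3, 4); ‖v_1‖ = 5.0000, so q_1 = (-0.6000, 0.8000).
q_1·v_2 = (-0.6000)·2 + 0.8000·2 = 0.4000.
u_2 = v_2 − 0.4000·q_1 = (2.2400, 1.6800).
‖u_2‖ = 2.8000, so q_2 = (0.8000, 0.6000).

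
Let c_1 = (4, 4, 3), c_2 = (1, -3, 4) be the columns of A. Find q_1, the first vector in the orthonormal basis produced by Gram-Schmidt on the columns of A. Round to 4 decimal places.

q_1 = (0.6247, 0.6247, 0.4685)

q_1 = c_1/‖c_1‖ = (4, 4, 3)/6.4031 = (0.6247, 0.6247, 0.4685).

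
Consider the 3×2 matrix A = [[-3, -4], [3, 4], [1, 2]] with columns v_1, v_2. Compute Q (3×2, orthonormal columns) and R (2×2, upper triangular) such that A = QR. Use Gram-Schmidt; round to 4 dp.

v_1 = (-3, 3, 1); ‖v_1‖ = 4.3589, so e_1 = (-0.6882, 0.6882, 0.2294).
e_1·v_2 = (-0.6882)·(-4) + 0.6882·4 + 0.2294·2 = 5.9648.
u_2 = v_2 − 5.9648·e_1 = (0.1053, -0.1053, 0.6316).
‖u_2‖ = 0.6489, so e_2 = (0.1622, -0.1622, 0.9733).

Q = [[-0.6882, 0.1622], [0.6882, -0.1622], [0.2294, 0.9733]], R = [[4.3589, 5.9648], [0.0000, 0.6489]]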